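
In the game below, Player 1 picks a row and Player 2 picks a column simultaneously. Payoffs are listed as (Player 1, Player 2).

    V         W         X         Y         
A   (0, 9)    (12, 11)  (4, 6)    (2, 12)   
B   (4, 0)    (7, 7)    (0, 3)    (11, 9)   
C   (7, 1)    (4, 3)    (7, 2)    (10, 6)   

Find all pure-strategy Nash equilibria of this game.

(B, Y)

Check mutual best responses: a cell is a NE iff neither player can gain by unilaterally deviating.
Player 1's best responses — vs V: C (payoff 7); vs W: A (payoff 12); vs X: C (payoff 7); vs Y: B (payoff 11).
Player 2's best responses — vs A: Y (payoff 12); vs B: Y (payoff 9); vs C: Y (payoff 6).
The only mutual best response is (B, Y); neither player gains by switching there.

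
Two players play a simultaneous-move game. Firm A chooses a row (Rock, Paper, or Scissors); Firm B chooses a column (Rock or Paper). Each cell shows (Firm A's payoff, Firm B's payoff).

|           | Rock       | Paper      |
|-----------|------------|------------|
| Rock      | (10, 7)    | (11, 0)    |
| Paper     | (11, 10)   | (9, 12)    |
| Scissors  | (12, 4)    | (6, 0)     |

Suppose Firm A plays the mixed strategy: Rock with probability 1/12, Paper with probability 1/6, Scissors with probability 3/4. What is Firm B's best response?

Rock

Firm B's best reply maximizes expected payoff against the mix.
Rock: (1/12)·7 + (1/6)·10 + (3/4)·4 = 21/4
Paper: (1/12)·0 + (1/6)·12 + (3/4)·0 = 2
Highest expected payoff is 21/4, from Rock.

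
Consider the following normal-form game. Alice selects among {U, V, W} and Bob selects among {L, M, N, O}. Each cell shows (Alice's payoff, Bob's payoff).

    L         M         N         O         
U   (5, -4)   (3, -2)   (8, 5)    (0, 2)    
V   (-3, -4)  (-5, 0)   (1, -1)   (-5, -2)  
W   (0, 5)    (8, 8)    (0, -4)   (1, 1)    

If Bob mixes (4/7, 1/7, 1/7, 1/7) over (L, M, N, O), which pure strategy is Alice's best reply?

U

Compute Alice's expected payoff from each pure strategy against the given mix.
U: (4/7)·5 + (1/7)·3 + (1/7)·8 + (1/7)·0 = 31/7
V: (4/7)·(-3) + (1/7)·(-5) + (1/7)·1 + (1/7)·(-5) = -3
W: (4/7)·0 + (1/7)·8 + (1/7)·0 + (1/7)·1 = 9/7
Highest expected payoff is 31/7, from U.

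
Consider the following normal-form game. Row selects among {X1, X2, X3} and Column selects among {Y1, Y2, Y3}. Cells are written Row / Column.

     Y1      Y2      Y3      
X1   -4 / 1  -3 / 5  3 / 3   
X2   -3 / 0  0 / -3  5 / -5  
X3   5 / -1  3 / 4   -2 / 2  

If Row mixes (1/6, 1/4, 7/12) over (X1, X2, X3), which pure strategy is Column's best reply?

Column's best reply maximizes expected payoff against the mix.
Y1: (1/6)·1 + (1/4)·0 + (7/12)·(-1) = -5/12
Y2: (1/6)·5 + (1/4)·(-3) + (7/12)·4 = 29/12
Y3: (1/6)·3 + (1/4)·(-5) + (7/12)·2 = 5/12
Highest expected payoff is 29/12, from Y2.

Y2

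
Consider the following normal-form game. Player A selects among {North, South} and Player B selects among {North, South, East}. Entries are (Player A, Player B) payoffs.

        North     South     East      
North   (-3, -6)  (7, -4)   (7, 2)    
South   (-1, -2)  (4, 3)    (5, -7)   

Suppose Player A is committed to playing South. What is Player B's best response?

South

With Player A fixed at South, Player B's payoffs are: North → -2, South → 3, East → -7.
The maximum is 3, achieved by South.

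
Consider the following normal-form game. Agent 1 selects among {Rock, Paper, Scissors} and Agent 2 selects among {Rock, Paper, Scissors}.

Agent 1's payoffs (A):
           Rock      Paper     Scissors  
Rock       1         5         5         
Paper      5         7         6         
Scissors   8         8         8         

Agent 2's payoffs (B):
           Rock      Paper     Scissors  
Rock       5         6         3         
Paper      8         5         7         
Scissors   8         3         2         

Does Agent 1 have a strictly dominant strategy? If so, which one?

Check whether one of Agent 1's strategies beats all alternatives regardless of what the opponent does.
Scissors strictly dominates: vs Rock: 8 > each of {1, 5}; vs Paper: 8 > each of {5, 7}; vs Scissors: 8 > each of {5, 6}.

Scissors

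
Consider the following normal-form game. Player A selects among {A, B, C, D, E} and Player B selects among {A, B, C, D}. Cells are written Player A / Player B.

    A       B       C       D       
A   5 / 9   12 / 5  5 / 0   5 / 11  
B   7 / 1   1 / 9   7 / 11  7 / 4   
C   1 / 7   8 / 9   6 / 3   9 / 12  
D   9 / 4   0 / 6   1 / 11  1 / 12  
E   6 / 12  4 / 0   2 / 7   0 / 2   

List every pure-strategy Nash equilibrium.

A profile is a Nash equilibrium when each player is best-responding to the other.
Player A's best responses — vs A: D (payoff 9); vs B: A (payoff 12); vs C: B (payoff 7); vs D: C (payoff 9).
Player B's best responses — vs A: D (payoff 11); vs B: C (payoff 11); vs C: D (payoff 12); vs D: D (payoff 12); vs E: A (payoff 12).
Mutual best responses occur at (B, C) and (C, D); at each, neither player gains by switching.

(B, C) and (C, D)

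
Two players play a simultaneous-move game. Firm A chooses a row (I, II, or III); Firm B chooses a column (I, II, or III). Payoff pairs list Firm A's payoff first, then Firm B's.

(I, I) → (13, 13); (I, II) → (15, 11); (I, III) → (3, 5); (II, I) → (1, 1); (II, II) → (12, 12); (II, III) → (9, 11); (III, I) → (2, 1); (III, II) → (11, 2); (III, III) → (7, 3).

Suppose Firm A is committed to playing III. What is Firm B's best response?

With Firm A fixed at III, Firm B's payoffs are: I → 1, II → 2, III → 3.
The maximum is 3, achieved by III.

III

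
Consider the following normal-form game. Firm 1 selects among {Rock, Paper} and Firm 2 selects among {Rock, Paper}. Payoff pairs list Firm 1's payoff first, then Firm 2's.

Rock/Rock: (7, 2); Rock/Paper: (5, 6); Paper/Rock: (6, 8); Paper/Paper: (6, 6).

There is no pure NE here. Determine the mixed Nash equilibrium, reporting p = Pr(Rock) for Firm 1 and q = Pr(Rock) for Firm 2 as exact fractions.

p = 1/3, q = 1/2

Each player's mixing probability is pinned down by making the *other* player indifferent.
Firm 2 indifferent between Rock and Paper: p·2 + (1−p)·8 = p·6 + (1−p)·6 ⟹ 8 + (-6)p = 6 + 0p ⟹ p = 1/3.
Firm 1 indifferent between Rock and Paper: q·7 + (1−q)·5 = q·6 + (1−q)·6 ⟹ 5 + 2q = 6 + 0q ⟹ q = 1/2.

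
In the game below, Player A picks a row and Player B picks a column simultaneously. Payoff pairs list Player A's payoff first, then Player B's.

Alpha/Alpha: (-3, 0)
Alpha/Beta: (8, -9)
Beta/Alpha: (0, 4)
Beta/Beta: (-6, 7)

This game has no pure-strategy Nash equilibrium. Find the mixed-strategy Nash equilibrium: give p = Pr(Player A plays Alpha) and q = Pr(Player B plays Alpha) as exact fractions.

In a mixed NE each player is indifferent between their pure strategies, so the opponent's mix sets the indifference.
Player B indifferent between Alpha and Beta: p·0 + (1−p)·4 = p·(-9) + (1−p)·7 ⟹ 4 + (-4)p = 7 + (-16)p ⟹ p = 1/4.
Player A indifferent between Alpha and Beta: q·(-3) + (1−q)·8 = q·0 + (1−q)·(-6) ⟹ 8 + (-11)q = (-6) + 6q ⟹ q = 14/17.

p = 1/4, q = 14/17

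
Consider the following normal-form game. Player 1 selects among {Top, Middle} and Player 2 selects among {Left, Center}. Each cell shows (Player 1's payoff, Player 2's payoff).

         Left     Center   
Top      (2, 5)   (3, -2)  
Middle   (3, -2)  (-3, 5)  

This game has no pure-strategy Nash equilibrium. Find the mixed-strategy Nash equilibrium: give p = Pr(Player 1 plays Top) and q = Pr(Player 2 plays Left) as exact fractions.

Each player's mixing probability is pinned down by making the *other* player indifferent.
Player 2 indifferent between Left and Center: p·5 + (1−p)·(-2) = p·(-2) + (1−p)·5 ⟹ (-2) + 7p = 5 + (-7)p ⟹ p = 1/2.
Player 1 indifferent between Top and Middle: q·2 + (1−q)·3 = q·3 + (1−q)·(-3) ⟹ 3 + (-1)q = (-3) + 6q ⟹ q = 6/7.

p = 1/2, q = 6/7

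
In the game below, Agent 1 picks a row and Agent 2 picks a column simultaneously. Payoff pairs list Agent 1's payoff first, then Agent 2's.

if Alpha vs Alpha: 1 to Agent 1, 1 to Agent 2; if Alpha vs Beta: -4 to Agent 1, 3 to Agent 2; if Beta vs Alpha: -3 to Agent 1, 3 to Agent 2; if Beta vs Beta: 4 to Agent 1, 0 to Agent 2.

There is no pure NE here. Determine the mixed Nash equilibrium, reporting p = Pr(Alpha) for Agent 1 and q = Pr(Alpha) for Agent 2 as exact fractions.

In a mixed NE each player is indifferent between their pure strategies, so the opponent's mix sets the indifference.
Agent 2 indifferent between Alpha and Beta: p·1 + (1−p)·3 = p·3 + (1−p)·0 ⟹ 3 + (-2)p = 0 + 3p ⟹ p = 3/5.
Agent 1 indifferent between Alpha and Beta: q·1 + (1−q)·(-4) = q·(-3) + (1−q)·4 ⟹ (-4) + 5q = 4 + (-7)q ⟹ q = 2/3.

p = 3/5, q = 2/3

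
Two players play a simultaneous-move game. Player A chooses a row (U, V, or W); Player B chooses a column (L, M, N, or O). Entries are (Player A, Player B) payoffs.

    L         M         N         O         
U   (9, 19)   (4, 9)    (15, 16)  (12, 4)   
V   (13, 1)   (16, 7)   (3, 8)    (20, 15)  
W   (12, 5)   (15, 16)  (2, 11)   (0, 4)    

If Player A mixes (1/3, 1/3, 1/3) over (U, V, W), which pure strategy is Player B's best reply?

Compute Player B's expected payoff from each pure strategy against the given mix.
L: (1/3)·19 + (1/3)·1 + (1/3)·5 = 25/3
M: (1/3)·9 + (1/3)·7 + (1/3)·16 = 32/3
N: (1/3)·16 + (1/3)·8 + (1/3)·11 = 35/3
O: (1/3)·4 + (1/3)·15 + (1/3)·4 = 23/3
Highest expected payoff is 35/3, from N.

N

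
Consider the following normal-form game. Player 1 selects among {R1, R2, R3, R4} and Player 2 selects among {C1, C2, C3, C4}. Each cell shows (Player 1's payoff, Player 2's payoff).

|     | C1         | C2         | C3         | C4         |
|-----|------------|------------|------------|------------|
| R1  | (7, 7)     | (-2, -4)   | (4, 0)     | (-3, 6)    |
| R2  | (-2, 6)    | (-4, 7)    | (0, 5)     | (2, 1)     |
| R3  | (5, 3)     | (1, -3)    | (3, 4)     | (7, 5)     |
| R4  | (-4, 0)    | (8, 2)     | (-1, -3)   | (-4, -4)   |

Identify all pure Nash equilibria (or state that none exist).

(R1, C1), (R3, C4), and (R4, C2)

A profile is a Nash equilibrium when each player is best-responding to the other.
Player 1's best responses — vs C1: R1 (payoff 7); vs C2: R4 (payoff 8); vs C3: R1 (payoff 4); vs C4: R3 (payoff 7).
Player 2's best responses — vs R1: C1 (payoff 7); vs R2: C2 (payoff 7); vs R3: C4 (payoff 5); vs R4: C2 (payoff 2).
Mutual best responses occur at (R1, C1), (R3, C4), and (R4, C2); at each, neither player gains by switching.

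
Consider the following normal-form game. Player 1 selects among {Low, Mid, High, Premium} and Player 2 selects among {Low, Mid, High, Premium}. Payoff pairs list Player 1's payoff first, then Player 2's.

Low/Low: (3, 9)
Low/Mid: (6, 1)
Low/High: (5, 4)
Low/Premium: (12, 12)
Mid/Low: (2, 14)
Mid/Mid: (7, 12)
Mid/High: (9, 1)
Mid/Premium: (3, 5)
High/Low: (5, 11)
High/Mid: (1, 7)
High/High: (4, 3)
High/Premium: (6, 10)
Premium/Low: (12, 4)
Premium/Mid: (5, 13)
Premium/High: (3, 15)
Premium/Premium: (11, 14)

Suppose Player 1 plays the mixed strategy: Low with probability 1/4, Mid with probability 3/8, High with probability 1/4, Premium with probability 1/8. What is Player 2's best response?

Low

Compute Player 2's expected payoff from each pure strategy against the given mix.
Low: (1/4)·9 + (3/8)·14 + (1/4)·11 + (1/8)·4 = 43/4
Mid: (1/4)·1 + (3/8)·12 + (1/4)·7 + (1/8)·13 = 65/8
High: (1/4)·4 + (3/8)·1 + (1/4)·3 + (1/8)·15 = 4
Premium: (1/4)·12 + (3/8)·5 + (1/4)·10 + (1/8)·14 = 73/8
Highest expected payoff is 43/4, from Low.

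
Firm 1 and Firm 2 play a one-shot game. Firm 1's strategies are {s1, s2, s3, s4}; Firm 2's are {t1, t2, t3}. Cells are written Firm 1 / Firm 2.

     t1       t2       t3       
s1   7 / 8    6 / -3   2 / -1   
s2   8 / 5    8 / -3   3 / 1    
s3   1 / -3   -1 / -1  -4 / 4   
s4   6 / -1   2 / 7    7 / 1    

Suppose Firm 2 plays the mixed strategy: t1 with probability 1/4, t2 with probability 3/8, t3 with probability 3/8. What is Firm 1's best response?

Compute Firm 1's expected payoff from each pure strategy against the given mix.
s1: (1/4)·7 + (3/8)·6 + (3/8)·2 = 19/4
s2: (1/4)·8 + (3/8)·8 + (3/8)·3 = 49/8
s3: (1/4)·1 + (3/8)·(-1) + (3/8)·(-4) = -13/8
s4: (1/4)·6 + (3/8)·2 + (3/8)·7 = 39/8
Highest expected payoff is 49/8, from s2.

s2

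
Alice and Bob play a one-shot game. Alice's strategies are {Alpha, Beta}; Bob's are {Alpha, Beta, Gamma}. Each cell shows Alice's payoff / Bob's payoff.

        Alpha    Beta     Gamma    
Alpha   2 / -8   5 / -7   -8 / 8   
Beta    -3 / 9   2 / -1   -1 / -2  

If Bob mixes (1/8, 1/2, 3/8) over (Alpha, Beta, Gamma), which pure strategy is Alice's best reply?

Compute Alice's expected payoff from each pure strategy against the given mix.
Alpha: (1/8)·2 + (1/2)·5 + (3/8)·(-8) = -1/4
Beta: (1/8)·(-3) + (1/2)·2 + (3/8)·(-1) = 1/4
Highest expected payoff is 1/4, from Beta.

Beta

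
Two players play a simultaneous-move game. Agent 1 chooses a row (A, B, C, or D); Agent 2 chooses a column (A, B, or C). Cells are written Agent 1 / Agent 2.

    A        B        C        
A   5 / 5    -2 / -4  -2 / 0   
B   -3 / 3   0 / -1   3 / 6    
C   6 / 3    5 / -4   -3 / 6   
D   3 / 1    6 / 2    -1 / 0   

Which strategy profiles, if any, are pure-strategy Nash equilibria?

(B, C) and (D, B)

Check mutual best responses: a cell is a NE iff neither player can gain by unilaterally deviating.
Agent 1's best responses — vs A: C (payoff 6); vs B: D (payoff 6); vs C: B (payoff 3).
Agent 2's best responses — vs A: A (payoff 5); vs B: C (payoff 6); vs C: C (payoff 6); vs D: B (payoff 2).
Mutual best responses occur at (B, C) and (D, B); at each, neither player gains by switching.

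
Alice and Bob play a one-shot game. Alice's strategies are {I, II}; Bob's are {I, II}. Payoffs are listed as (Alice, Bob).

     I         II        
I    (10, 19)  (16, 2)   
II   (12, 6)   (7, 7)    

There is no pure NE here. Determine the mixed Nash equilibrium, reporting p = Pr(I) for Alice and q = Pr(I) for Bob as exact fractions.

In a mixed NE each player is indifferent between their pure strategies, so the opponent's mix sets the indifference.
Bob indifferent between I and II: p·19 + (1−p)·6 = p·2 + (1−p)·7 ⟹ 6 + 13p = 7 + (-5)p ⟹ p = 1/18.
Alice indifferent between I and II: q·10 + (1−q)·16 = q·12 + (1−q)·7 ⟹ 16 + (-6)q = 7 + 5q ⟹ q = 9/11.

p = 1/18, q = 9/11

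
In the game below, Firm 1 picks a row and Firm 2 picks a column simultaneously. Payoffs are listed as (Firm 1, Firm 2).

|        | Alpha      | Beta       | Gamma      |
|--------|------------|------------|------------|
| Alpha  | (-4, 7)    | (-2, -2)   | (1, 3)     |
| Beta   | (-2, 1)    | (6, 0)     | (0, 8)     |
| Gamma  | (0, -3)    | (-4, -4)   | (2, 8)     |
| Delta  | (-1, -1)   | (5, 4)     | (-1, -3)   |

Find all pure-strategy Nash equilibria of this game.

Check mutual best responses: a cell is a NE iff neither player can gain by unilaterally deviating.
Firm 1's best responses — vs Alpha: Gamma (payoff 0); vs Beta: Beta (payoff 6); vs Gamma: Gamma (payoff 2).
Firm 2's best responses — vs Alpha: Alpha (payoff 7); vs Beta: Gamma (payoff 8); vs Gamma: Gamma (payoff 8); vs Delta: Beta (payoff 4).
The only mutual best response is (Gamma, Gamma); neither player gains by switching there.

(Gamma, Gamma)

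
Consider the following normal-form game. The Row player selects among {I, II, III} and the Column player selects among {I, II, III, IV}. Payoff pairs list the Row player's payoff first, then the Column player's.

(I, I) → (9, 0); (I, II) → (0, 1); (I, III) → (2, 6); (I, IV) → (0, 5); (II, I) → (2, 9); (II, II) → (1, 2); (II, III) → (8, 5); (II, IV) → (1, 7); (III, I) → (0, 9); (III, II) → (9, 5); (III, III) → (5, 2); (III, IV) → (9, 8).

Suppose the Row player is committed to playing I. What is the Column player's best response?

III

With the Row player fixed at I, the Column player's payoffs are: I → 0, II → 1, III → 6, IV → 5.
The maximum is 6, achieved by III.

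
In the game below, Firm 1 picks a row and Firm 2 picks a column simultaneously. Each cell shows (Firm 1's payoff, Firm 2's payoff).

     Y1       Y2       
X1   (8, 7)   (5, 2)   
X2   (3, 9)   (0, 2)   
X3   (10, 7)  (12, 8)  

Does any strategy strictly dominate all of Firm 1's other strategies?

Check whether one of Firm 1's strategies beats all alternatives regardless of what the opponent does.
X3 strictly dominates: vs Y1: 10 > each of {8, 3}; vs Y2: 12 > each of {5, 0}.

X3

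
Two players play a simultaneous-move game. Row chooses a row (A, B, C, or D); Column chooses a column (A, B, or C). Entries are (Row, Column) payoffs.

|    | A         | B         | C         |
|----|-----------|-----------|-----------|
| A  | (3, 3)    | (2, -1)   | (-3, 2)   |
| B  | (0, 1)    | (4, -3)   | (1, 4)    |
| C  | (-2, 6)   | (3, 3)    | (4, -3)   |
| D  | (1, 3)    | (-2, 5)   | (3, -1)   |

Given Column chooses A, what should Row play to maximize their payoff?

A

With Column fixed at A, Row's payoffs are: A → 3, B → 0, C → -2, D → 1.
The maximum is 3, achieved by A.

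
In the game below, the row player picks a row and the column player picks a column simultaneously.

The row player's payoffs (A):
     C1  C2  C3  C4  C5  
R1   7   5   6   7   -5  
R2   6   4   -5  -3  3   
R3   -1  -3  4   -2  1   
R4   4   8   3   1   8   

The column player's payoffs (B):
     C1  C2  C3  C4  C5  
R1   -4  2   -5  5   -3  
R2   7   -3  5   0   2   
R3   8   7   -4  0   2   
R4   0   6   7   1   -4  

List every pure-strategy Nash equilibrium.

(R1, C4)

A profile is a Nash equilibrium when each player is best-responding to the other.
The row player's best responses — vs C1: R1 (payoff 7); vs C2: R4 (payoff 8); vs C3: R1 (payoff 6); vs C4: R1 (payoff 7); vs C5: R4 (payoff 8).
The column player's best responses — vs R1: C4 (payoff 5); vs R2: C1 (payoff 7); vs R3: C1 (payoff 8); vs R4: C3 (payoff 7).
The only mutual best response is (R1, C4); neither player gains by switching there.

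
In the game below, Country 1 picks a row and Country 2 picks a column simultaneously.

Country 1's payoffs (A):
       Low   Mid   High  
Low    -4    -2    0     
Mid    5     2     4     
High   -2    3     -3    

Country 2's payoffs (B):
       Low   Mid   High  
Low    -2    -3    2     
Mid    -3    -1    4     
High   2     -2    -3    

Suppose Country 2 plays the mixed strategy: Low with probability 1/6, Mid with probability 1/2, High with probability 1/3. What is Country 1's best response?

Mid

Country 1's best reply maximizes expected payoff against the mix.
Low: (1/6)·(-4) + (1/2)·(-2) + (1/3)·0 = -5/3
Mid: (1/6)·5 + (1/2)·2 + (1/3)·4 = 19/6
High: (1/6)·(-2) + (1/2)·3 + (1/3)·(-3) = 1/6
Highest expected payoff is 19/6, from Mid.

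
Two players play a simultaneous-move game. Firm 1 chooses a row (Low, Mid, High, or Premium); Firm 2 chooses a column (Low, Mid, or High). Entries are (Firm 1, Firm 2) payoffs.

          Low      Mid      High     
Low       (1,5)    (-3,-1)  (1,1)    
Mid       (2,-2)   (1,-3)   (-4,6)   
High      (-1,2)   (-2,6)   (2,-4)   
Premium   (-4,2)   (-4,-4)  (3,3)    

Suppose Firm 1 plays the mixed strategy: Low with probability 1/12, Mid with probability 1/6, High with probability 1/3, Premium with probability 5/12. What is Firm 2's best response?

Low

Compute Firm 2's expected payoff from each pure strategy against the given mix.
Low: (1/12)·5 + (1/6)·(-2) + (1/3)·2 + (5/12)·2 = 19/12
Mid: (1/12)·(-1) + (1/6)·(-3) + (1/3)·6 + (5/12)·(-4) = -1/4
High: (1/12)·1 + (1/6)·6 + (1/3)·(-4) + (5/12)·3 = 1
Highest expected payoff is 19/12, from Low.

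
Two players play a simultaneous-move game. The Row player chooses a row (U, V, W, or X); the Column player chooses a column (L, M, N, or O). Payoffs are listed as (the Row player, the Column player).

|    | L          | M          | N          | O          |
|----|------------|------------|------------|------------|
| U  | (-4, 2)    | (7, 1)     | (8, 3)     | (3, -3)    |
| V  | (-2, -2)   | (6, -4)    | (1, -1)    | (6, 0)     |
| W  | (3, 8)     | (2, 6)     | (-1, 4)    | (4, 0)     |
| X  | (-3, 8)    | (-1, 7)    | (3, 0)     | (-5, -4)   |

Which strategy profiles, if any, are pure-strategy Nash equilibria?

(U, N), (V, O), and (W, L)

A profile is a Nash equilibrium when each player is best-responding to the other.
The Row player's best responses — vs L: W (payoff 3); vs M: U (payoff 7); vs N: U (payoff 8); vs O: V (payoff 6).
The Column player's best responses — vs U: N (payoff 3); vs V: O (payoff 0); vs W: L (payoff 8); vs X: L (payoff 8).
Mutual best responses occur at (U, N), (V, O), and (W, L); at each, neither player gains by switching.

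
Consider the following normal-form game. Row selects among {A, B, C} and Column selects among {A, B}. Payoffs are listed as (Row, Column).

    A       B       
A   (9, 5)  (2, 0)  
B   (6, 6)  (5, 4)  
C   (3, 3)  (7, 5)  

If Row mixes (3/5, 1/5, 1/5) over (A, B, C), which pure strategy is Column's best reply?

Column's best reply maximizes expected payoff against the mix.
A: (3/5)·5 + (1/5)·6 + (1/5)·3 = 24/5
B: (3/5)·0 + (1/5)·4 + (1/5)·5 = 9/5
Highest expected payoff is 24/5, from A.

A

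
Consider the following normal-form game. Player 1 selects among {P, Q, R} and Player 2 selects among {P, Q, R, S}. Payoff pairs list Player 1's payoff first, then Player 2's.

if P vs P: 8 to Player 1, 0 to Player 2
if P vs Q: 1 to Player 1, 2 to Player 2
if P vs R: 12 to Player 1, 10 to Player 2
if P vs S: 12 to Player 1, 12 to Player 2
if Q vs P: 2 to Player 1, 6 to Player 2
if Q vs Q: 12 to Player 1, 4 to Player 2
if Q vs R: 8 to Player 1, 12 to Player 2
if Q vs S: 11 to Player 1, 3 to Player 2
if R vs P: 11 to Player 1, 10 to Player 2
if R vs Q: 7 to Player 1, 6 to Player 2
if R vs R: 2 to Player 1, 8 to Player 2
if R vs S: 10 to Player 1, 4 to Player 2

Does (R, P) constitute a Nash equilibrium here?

Holding Player 2 at P: Player 1 gets 11 from R, versus 8 from P, 2 from Q. No profitable deviation for Player 1.
Holding Player 1 at R: Player 2 gets 10 from P, versus 6 from Q, 8 from R, 4 from S. No profitable deviation for Player 2 either.

Yes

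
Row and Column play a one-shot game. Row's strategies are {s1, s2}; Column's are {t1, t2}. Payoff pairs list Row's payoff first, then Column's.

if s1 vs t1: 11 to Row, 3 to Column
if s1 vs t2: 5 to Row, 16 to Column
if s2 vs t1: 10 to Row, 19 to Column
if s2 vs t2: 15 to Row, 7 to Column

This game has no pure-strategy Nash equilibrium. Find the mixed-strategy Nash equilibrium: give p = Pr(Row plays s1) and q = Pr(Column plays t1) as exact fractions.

p = 12/25, q = 10/11

Each player's mixing probability is pinned down by making the *other* player indifferent.
Column indifferent between t1 and t2: p·3 + (1−p)·19 = p·16 + (1−p)·7 ⟹ 19 + (-16)p = 7 + 9p ⟹ p = 12/25.
Row indifferent between s1 and s2: q·11 + (1−q)·5 = q·10 + (1−q)·15 ⟹ 5 + 6q = 15 + (-5)q ⟹ q = 10/11.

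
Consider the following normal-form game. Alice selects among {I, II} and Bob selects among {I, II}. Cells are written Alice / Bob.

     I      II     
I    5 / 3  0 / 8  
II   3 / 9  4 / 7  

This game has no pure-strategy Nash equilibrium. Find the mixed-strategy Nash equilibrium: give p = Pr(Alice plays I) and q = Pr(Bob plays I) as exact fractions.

p = 2/7, q = 2/3

Each player's mixing probability is pinned down by making the *other* player indifferent.
Bob indifferent between I and II: p·3 + (1−p)·9 = p·8 + (1−p)·7 ⟹ 9 + (-6)p = 7 + 1p ⟹ p = 2/7.
Alice indifferent between I and II: q·5 + (1−q)·0 = q·3 + (1−q)·4 ⟹ 0 + 5q = 4 + (-1)q ⟹ q = 2/3.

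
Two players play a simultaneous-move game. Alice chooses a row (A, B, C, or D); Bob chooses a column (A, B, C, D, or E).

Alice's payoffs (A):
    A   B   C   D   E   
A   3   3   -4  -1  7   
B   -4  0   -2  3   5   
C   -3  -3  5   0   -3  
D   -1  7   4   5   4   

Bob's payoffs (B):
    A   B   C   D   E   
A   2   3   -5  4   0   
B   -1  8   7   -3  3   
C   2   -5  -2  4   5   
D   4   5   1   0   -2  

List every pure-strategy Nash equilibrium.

(D, B)

Check mutual best responses: a cell is a NE iff neither player can gain by unilaterally deviating.
Alice's best responses — vs A: A (payoff 3); vs B: D (payoff 7); vs C: C (payoff 5); vs D: D (payoff 5); vs E: A (payoff 7).
Bob's best responses — vs A: D (payoff 4); vs B: B (payoff 8); vs C: E (payoff 5); vs D: B (payoff 5).
The only mutual best response is (D, B); neither player gains by switching there.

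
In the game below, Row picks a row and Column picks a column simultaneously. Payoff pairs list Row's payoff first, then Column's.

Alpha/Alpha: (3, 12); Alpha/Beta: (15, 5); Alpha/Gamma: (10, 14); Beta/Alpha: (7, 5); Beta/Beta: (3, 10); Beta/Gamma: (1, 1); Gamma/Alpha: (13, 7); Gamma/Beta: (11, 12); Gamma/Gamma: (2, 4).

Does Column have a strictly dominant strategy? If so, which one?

None

Check whether one of Column's strategies beats all alternatives regardless of what the opponent does.
Alpha is not dominant: against Alpha, Gamma gives 14 > 12.
Beta is not dominant: against Alpha, Alpha gives 12 > 5.
Gamma is not dominant: against Beta, Alpha gives 5 > 1.
No single strategy is best against every opponent action.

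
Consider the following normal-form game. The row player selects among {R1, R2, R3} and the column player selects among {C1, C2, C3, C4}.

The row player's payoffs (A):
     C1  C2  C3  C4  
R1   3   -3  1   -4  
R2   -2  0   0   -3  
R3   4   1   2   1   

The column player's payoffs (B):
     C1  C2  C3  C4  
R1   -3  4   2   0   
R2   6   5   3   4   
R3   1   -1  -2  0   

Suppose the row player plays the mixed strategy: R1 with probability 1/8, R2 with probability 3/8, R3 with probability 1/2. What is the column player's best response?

Compute the column player's expected payoff from each pure strategy against the given mix.
C1: (1/8)·(-3) + (3/8)·6 + (1/2)·1 = 19/8
C2: (1/8)·4 + (3/8)·5 + (1/2)·(-1) = 15/8
C3: (1/8)·2 + (3/8)·3 + (1/2)·(-2) = 3/8
C4: (1/8)·0 + (3/8)·4 + (1/2)·0 = 3/2
Highest expected payoff is 19/8, from C1.

C1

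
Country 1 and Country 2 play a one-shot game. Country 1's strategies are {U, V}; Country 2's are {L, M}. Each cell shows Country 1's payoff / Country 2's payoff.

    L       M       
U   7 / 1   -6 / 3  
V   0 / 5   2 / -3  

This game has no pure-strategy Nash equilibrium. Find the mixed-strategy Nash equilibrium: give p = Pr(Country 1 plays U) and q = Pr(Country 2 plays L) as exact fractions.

Each player's mixing probability is pinned down by making the *other* player indifferent.
Country 2 indifferent between L and M: p·1 + (1−p)·5 = p·3 + (1−p)·(-3) ⟹ 5 + (-4)p = (-3) + 6p ⟹ p = 4/5.
Country 1 indifferent between U and V: q·7 + (1−q)·(-6) = q·0 + (1−q)·2 ⟹ (-6) + 13q = 2 + (-2)q ⟹ q = 8/15.

p = 4/5, q = 8/15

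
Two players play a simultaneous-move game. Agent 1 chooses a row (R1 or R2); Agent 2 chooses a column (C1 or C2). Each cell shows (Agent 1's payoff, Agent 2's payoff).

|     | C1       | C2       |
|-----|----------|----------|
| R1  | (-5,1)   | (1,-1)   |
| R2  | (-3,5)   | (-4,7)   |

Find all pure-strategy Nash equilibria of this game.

There is no pure-strategy Nash equilibrium

A profile is a Nash equilibrium when each player is best-responding to the other.
Agent 1's best responses — vs C1: R2 (payoff -3); vs C2: R1 (payoff 1).
Agent 2's best responses — vs R1: C1 (payoff 1); vs R2: C2 (payoff 7).
No cell has both players best-responding. For instance, Agent 1's best reply to C2 is R1, but against R1 Agent 2 prefers C1 over C2.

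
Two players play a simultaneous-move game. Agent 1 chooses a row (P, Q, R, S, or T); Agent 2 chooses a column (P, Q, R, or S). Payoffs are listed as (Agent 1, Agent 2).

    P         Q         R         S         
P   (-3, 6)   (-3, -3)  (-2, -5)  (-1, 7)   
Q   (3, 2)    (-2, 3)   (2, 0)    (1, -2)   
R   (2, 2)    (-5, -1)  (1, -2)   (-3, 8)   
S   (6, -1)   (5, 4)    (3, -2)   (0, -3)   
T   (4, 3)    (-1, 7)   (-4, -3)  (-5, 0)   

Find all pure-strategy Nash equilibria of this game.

A profile is a Nash equilibrium when each player is best-responding to the other.
Agent 1's best responses — vs P: S (payoff 6); vs Q: S (payoff 5); vs R: S (payoff 3); vs S: Q (payoff 1).
Agent 2's best responses — vs P: S (payoff 7); vs Q: Q (payoff 3); vs R: S (payoff 8); vs S: Q (payoff 4); vs T: Q (payoff 7).
The only mutual best response is (S, Q); neither player gains by switching there.

(S, Q)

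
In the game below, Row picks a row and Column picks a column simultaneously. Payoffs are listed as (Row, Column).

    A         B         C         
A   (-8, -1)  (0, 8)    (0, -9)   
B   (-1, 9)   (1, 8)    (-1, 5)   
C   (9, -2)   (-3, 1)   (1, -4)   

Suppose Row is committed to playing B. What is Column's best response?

With Row fixed at B, Column's payoffs are: A → 9, B → 8, C → 5.
The maximum is 9, achieved by A.

A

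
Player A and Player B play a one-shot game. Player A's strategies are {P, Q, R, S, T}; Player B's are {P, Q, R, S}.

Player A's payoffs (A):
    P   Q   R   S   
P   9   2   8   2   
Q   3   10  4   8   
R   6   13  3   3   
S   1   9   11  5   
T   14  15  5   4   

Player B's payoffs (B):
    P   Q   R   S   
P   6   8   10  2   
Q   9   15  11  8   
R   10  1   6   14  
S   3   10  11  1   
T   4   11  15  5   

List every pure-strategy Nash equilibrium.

(S, R)

A profile is a Nash equilibrium when each player is best-responding to the other.
Player A's best responses — vs P: T (payoff 14); vs Q: T (payoff 15); vs R: S (payoff 11); vs S: Q (payoff 8).
Player B's best responses — vs P: R (payoff 10); vs Q: Q (payoff 15); vs R: S (payoff 14); vs S: R (payoff 11); vs T: R (payoff 15).
The only mutual best response is (S, R); neither player gains by switching there.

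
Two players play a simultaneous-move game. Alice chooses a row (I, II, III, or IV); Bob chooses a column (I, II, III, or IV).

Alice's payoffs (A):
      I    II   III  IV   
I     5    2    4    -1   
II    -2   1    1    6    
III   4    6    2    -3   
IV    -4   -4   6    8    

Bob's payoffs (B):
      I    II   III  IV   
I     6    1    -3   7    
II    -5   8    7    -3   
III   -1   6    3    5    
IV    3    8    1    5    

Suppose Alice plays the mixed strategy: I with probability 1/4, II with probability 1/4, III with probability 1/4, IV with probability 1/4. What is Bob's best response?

II

Bob's best reply maximizes expected payoff against the mix.
I: (1/4)·6 + (1/4)·(-5) + (1/4)·(-1) + (1/4)·3 = 3/4
II: (1/4)·1 + (1/4)·8 + (1/4)·6 + (1/4)·8 = 23/4
III: (1/4)·(-3) + (1/4)·7 + (1/4)·3 + (1/4)·1 = 2
IV: (1/4)·7 + (1/4)·(-3) + (1/4)·5 + (1/4)·5 = 7/2
Highest expected payoff is 23/4, from II.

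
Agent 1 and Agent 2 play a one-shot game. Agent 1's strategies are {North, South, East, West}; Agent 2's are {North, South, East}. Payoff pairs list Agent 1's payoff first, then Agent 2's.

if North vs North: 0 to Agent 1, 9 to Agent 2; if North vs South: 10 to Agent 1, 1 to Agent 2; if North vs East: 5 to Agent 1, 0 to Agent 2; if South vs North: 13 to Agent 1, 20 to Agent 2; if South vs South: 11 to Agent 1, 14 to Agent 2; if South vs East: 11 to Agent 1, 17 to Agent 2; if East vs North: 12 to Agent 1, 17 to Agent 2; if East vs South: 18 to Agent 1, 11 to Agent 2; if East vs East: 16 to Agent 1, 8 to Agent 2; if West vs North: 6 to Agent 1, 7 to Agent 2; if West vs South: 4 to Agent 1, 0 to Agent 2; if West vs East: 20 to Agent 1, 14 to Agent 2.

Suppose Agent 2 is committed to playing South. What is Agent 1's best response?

With Agent 2 fixed at South, Agent 1's payoffs are: North → 10, South → 11, East → 18, West → 4.
The maximum is 18, achieved by East.

East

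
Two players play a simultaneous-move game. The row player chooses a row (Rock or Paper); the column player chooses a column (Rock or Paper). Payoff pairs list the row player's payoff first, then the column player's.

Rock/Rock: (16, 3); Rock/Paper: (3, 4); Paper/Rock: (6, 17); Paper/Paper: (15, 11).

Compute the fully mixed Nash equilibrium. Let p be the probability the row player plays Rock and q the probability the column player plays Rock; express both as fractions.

p = 6/7, q = 6/11

Each player's mixing probability is pinned down by making the *other* player indifferent.
The column player indifferent between Rock and Paper: p·3 + (1−p)·17 = p·4 + (1−p)·11 ⟹ 17 + (-14)p = 11 + (-7)p ⟹ p = 6/7.
The row player indifferent between Rock and Paper: q·16 + (1−q)·3 = q·6 + (1−q)·15 ⟹ 3 + 13q = 15 + (-9)q ⟹ q = 6/11.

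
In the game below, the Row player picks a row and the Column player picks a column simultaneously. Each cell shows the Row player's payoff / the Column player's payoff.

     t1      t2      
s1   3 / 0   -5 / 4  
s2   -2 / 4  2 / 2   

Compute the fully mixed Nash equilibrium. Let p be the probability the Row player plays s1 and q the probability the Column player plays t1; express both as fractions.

In a mixed NE each player is indifferent between their pure strategies, so the opponent's mix sets the indifference.
The Column player indifferent between t1 and t2: p·0 + (1−p)·4 = p·4 + (1−p)·2 ⟹ 4 + (-4)p = 2 + 2p ⟹ p = 1/3.
The Row player indifferent between s1 and s2: q·3 + (1−q)·(-5) = q·(-2) + (1−q)·2 ⟹ (-5) + 8q = 2 + (-4)q ⟹ q = 7/12.

p = 1/3, q = 7/12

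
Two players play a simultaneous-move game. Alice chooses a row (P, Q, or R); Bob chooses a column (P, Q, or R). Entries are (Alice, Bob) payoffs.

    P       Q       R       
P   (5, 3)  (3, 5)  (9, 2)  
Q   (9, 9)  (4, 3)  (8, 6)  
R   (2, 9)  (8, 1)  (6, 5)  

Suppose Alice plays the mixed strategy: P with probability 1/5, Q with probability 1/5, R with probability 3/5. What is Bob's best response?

Bob's best reply maximizes expected payoff against the mix.
P: (1/5)·3 + (1/5)·9 + (3/5)·9 = 39/5
Q: (1/5)·5 + (1/5)·3 + (3/5)·1 = 11/5
R: (1/5)·2 + (1/5)·6 + (3/5)·5 = 23/5
Highest expected payoff is 39/5, from P.

P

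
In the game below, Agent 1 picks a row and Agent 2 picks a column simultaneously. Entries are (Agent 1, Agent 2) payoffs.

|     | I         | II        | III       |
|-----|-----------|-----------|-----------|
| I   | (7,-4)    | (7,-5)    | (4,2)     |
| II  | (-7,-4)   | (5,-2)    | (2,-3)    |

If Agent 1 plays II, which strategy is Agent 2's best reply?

With Agent 1 fixed at II, Agent 2's payoffs are: I → -4, II → -2, III → -3.
The maximum is -2, achieved by II.

II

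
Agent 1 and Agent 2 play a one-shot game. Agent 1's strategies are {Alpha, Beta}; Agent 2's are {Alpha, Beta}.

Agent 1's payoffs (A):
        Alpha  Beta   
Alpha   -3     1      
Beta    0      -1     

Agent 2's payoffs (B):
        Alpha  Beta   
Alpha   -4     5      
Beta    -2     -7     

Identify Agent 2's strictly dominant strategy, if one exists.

None

A strategy is strictly dominant if it gives Agent 2 a strictly higher payoff than every other strategy, against every choice by the opponent.
Alpha is not dominant: against Alpha, Beta gives 5 > -4.
Beta is not dominant: against Beta, Alpha gives -2 > -7.
No single strategy is best against every opponent action.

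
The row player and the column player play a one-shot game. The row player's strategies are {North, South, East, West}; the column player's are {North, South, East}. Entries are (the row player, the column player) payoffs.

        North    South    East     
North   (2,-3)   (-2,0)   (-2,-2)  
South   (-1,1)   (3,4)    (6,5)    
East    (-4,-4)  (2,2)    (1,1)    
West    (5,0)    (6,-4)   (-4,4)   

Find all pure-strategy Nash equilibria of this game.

Find each player's best response to every opponent strategy; NE are the intersections.
The row player's best responses — vs North: West (payoff 5); vs South: West (payoff 6); vs East: South (payoff 6).
The column player's best responses — vs North: South (payoff 0); vs South: East (payoff 5); vs East: South (payoff 2); vs West: East (payoff 4).
The only mutual best response is (South, East); neither player gains by switching there.

(South, East)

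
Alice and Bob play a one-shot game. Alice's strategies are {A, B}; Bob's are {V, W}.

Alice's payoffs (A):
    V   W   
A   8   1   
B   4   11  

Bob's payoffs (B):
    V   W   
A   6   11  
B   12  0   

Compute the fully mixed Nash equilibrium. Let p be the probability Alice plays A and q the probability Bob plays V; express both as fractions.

Each player's mixing probability is pinned down by making the *other* player indifferent.
Bob indifferent between V and W: p·6 + (1−p)·12 = p·11 + (1−p)·0 ⟹ 12 + (-6)p = 0 + 11p ⟹ p = 12/17.
Alice indifferent between A and B: q·8 + (1−q)·1 = q·4 + (1−q)·11 ⟹ 1 + 7q = 11 + (-7)q ⟹ q = 5/7.

p = 12/17, q = 5/7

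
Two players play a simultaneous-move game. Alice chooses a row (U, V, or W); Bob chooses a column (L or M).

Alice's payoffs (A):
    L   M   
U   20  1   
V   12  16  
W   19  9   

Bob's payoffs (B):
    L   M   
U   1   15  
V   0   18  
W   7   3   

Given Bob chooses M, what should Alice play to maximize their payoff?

With Bob fixed at M, Alice's payoffs are: U → 1, V → 16, W → 9.
The maximum is 16, achieved by V.

V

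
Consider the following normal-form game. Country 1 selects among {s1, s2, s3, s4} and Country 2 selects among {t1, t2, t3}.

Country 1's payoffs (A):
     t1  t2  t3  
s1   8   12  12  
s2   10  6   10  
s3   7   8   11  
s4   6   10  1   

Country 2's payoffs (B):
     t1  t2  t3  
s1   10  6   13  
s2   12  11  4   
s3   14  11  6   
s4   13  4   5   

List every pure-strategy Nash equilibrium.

Find each player's best response to every opponent strategy; NE are the intersections.
Country 1's best responses — vs t1: s2 (payoff 10); vs t2: s1 (payoff 12); vs t3: s1 (payoff 12).
Country 2's best responses — vs s1: t3 (payoff 13); vs s2: t1 (payoff 12); vs s3: t1 (payoff 14); vs s4: t1 (payoff 13).
Mutual best responses occur at (s1, t3) and (s2, t1); at each, neither player gains by switching.

(s1, t3) and (s2, t1)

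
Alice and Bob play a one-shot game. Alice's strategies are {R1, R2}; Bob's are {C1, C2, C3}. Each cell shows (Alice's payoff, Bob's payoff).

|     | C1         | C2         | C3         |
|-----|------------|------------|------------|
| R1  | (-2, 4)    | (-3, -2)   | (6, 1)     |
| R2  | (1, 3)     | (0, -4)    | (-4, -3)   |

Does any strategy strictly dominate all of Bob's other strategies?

C1

Check whether one of Bob's strategies beats all alternatives regardless of what the opponent does.
C1 strictly dominates: vs R1: 4 > each of {-2, 1}; vs R2: 3 > each of {-4, -3}.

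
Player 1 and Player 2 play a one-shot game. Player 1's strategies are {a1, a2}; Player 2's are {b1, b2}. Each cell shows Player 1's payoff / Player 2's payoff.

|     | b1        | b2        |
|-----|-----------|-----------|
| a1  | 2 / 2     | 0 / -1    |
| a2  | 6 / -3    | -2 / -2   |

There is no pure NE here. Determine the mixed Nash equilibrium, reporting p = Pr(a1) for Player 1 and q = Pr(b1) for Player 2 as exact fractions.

Each player's mixing probability is pinned down by making the *other* player indifferent.
Player 2 indifferent between b1 and b2: p·2 + (1−p)·(-3) = p·(-1) + (1−p)·(-2) ⟹ (-3) + 5p = (-2) + 1p ⟹ p = 1/4.
Player 1 indifferent between a1 and a2: q·2 + (1−q)·0 = q·6 + (1−q)·(-2) ⟹ 0 + 2q = (-2) + 8q ⟹ q = 1/3.

p = 1/4, q = 1/3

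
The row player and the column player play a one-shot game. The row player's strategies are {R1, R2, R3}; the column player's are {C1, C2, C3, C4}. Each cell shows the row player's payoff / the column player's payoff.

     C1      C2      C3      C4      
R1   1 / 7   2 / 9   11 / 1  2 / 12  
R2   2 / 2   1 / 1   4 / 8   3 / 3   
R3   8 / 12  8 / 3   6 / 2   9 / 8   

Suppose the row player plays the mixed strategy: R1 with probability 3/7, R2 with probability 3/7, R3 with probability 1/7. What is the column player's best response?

C4

The column player's best reply maximizes expected payoff against the mix.
C1: (3/7)·7 + (3/7)·2 + (1/7)·12 = 39/7
C2: (3/7)·9 + (3/7)·1 + (1/7)·3 = 33/7
C3: (3/7)·1 + (3/7)·8 + (1/7)·2 = 29/7
C4: (3/7)·12 + (3/7)·3 + (1/7)·8 = 53/7
Highest expected payoff is 53/7, from C4.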